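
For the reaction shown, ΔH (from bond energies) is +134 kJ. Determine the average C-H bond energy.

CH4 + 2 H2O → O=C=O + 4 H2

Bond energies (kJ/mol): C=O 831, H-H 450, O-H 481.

D(C-H) ≈ 418 kJ/mol

Let D be the C-H bond energy.
Σ(broken) = 4×D + 4×481 = 1924 + 4D
Σ(formed) = 2×831 + 4×450 = 3462
ΔH = Σ(broken) − Σ(formed) = (1924 + 4D) − (3462) = −1538 + 4D
Setting this equal to +134 kJ gives 4D = 1672, so D = 418 kJ/mol.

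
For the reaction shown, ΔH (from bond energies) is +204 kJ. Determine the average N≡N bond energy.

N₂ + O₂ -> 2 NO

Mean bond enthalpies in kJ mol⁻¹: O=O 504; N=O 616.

Let D be the N≡N bond energy.
Σ(broken) = 1×D + 1×504 = 504 + D
Σ(formed) = 2×616 = 1232
ΔH = Σ(broken) − Σ(formed) = (504 + D) − (1232) = −728 + D
Setting this equal to +204 kJ gives D = 932 kJ/mol.

D(N≡N) ≈ 932 kJ/mol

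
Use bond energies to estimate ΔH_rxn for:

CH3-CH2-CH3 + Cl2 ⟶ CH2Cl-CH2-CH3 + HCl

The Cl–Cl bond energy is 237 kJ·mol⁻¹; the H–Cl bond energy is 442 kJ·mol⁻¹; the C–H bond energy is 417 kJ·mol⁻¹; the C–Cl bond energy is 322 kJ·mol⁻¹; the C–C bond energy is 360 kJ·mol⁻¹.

ΔH ≈ −110 kJ

Bonds broken (reactants):
  C–C: 2 × 360 = 720
  C–H: 8 × 417 = 3336
  Cl–Cl: 1 × 237 = 237
  Σ(broken) = 4293 kJ
Bonds formed (products):
  C–C: 2 × 360 = 720
  C–Cl: 1 × 322 = 322
  C–H: 7 × 417 = 2919
  H–Cl: 1 × 442 = 442
  Σ(formed) = 4403 kJ
ΔH = Σ(broken) − Σ(formed) = 4293 − 4403 = −110 kJ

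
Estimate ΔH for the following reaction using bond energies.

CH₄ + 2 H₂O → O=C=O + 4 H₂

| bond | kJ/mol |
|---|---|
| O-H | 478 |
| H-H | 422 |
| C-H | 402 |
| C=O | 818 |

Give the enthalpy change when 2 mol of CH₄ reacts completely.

Bonds broken (reactants):
  C-H: 4 × 402 = 1608
  O-H: 4 × 478 = 1912
  Σ(broken) = 3520 kJ
Bonds formed (products):
  C=O: 2 × 818 = 1636
  H-H: 4 × 422 = 1688
  Σ(formed) = 3324 kJ
ΔH = Σ(broken) − Σ(formed) = 3520 − 3324 = +196 kJ
For 2× the reaction as written: 2 × (+196) = +392 kJ

ΔH = +392 kJ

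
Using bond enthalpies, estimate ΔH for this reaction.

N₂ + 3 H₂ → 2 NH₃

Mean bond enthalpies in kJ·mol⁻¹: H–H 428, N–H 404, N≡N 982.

ΔH ≈ −158 kJ

Bonds broken (reactants):
  H–H: 3 × 428 = 1284
  N≡N: 1 × 982 = 982
  Σ(broken) = 2266 kJ
Bonds formed (products):
  N–H: 6 × 404 = 2424
  Σ(formed) = 2424 kJ
ΔH = Σ(broken) − Σ(formed) = 2266 − 2424 = −158 kJ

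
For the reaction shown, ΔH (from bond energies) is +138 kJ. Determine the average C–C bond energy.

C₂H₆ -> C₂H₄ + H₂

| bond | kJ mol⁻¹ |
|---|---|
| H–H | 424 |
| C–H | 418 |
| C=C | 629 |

D(C–C) ≈ 355 kJ/mol

Let D be the C–C bond energy.
Σ(broken) = 1×D + 6×418 = 2508 + D
Σ(formed) = 4×418 + 1×629 + 1×424 = 2725
ΔH = Σ(broken) − Σ(formed) = (2508 + D) − (2725) = −217 + D
Setting this equal to +138 kJ gives D = 355 kJ/mol.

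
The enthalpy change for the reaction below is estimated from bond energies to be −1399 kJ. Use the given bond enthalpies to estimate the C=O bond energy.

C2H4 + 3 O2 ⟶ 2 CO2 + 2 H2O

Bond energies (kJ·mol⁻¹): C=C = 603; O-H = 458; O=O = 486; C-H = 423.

Let D be the C=O bond energy.
Σ(broken) = 4×423 + 1×603 + 3×486 = 3753
Σ(formed) = 4×D + 4×458 = 1832 + 4D
ΔH = Σ(broken) − Σ(formed) = (3753) − (1832 + 4D) = +1921 − 4D
Setting this equal to −1399 kJ gives 4D = 3320, so D = 830 kJ/mol.

D(C=O) ≈ 830 kJ/mol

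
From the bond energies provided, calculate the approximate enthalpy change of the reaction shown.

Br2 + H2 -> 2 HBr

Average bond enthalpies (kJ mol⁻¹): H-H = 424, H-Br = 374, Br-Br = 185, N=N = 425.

Bonds broken (reactants):
  Br-Br: 1 × 185 = 185
  H-H: 1 × 424 = 424
  Σ(broken) = 609 kJ
Bonds formed (products):
  H-Br: 2 × 374 = 748
  Σ(formed) = 748 kJ
ΔH = Σ(broken) − Σ(formed) = 609 − 748 = −139 kJ

ΔH ≈ −139 kJ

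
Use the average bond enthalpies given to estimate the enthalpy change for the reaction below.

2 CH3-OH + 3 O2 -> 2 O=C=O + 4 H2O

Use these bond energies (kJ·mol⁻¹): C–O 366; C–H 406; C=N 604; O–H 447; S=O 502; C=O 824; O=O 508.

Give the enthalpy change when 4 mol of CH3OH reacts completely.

Bonds broken (reactants):
  C–H: 6 × 406 = 2436
  C–O: 2 × 366 = 732
  O–H: 2 × 447 = 894
  O=O: 3 × 508 = 1524
  Σ(broken) = 5586 kJ
Bonds formed (products):
  C=O: 4 × 824 = 3296
  O–H: 8 × 447 = 3576
  Σ(formed) = 6872 kJ
ΔH = Σ(broken) − Σ(formed) = 5586 − 6872 = −1286 kJ
For 2× the reaction as written: 2 × (−1286) = −2572 kJ

ΔH = −2572 kJ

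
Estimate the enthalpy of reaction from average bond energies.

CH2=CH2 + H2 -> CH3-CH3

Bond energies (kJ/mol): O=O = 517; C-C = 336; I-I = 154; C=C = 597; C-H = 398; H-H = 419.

ΔH ≈ −116 kJ

Bonds broken (reactants):
  C-H: 4 × 398 = 1592
  C=C: 1 × 597 = 597
  H-H: 1 × 419 = 419
  Σ(broken) = 2608 kJ
Bonds formed (products):
  C-C: 1 × 336 = 336
  C-H: 6 × 398 = 2388
  Σ(formed) = 2724 kJ
ΔH = Σ(broken) − Σ(formed) = 2608 − 2724 = −116 kJ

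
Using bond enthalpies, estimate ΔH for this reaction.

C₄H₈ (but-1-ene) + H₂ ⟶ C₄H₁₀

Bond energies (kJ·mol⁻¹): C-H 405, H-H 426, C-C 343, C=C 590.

Bonds broken (reactants):
  C-C: 2 × 343 = 686
  C-H: 8 × 405 = 3240
  C=C: 1 × 590 = 590
  H-H: 1 × 426 = 426
  Σ(broken) = 4942 kJ
Bonds formed (products):
  C-C: 3 × 343 = 1029
  C-H: 10 × 405 = 4050
  Σ(formed) = 5079 kJ
ΔH = Σ(broken) − Σ(formed) = 4942 − 5079 = −137 kJ

ΔH ≈ −137 kJ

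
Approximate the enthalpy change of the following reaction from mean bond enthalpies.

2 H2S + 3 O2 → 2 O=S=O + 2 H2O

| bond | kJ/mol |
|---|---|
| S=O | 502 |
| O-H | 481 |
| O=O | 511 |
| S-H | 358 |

Bonds broken (reactants):
  O=O: 3 × 511 = 1533
  S-H: 4 × 358 = 1432
  Σ(broken) = 2965 kJ
Bonds formed (products):
  O-H: 4 × 481 = 1924
  S=O: 4 × 502 = 2008
  Σ(formed) = 3932 kJ
ΔH = Σ(broken) − Σ(formed) = 2965 − 3932 = −967 kJ

ΔH ≈ −967 kJ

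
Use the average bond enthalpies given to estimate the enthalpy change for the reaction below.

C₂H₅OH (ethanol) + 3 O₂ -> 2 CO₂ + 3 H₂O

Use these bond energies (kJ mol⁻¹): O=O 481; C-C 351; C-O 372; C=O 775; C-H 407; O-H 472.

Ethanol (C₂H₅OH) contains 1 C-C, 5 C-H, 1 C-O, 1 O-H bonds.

Bonds broken (reactants):
  C-C: 1 × 351 = 351
  C-H: 5 × 407 = 2035
  C-O: 1 × 372 = 372
  O-H: 1 × 472 = 472
  O=O: 3 × 481 = 1443
  Σ(broken) = 4673 kJ
Bonds formed (products):
  C=O: 4 × 775 = 3100
  O-H: 6 × 472 = 2832
  Σ(formed) = 5932 kJ
ΔH = Σ(broken) − Σ(formed) = 4673 − 5932 = −1259 kJ

ΔH ≈ −1259 kJ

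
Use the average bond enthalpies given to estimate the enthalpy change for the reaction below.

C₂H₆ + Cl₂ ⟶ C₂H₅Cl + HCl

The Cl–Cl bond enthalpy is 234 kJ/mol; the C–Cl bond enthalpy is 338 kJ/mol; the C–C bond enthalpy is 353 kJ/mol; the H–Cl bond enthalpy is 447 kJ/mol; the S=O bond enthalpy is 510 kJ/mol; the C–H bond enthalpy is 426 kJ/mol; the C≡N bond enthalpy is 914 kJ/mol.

Bonds broken (reactants):
  C–C: 1 × 353 = 353
  C–H: 6 × 426 = 2556
  Cl–Cl: 1 × 234 = 234
  Σ(broken) = 3143 kJ
Bonds formed (products):
  C–C: 1 × 353 = 353
  C–Cl: 1 × 338 = 338
  C–H: 5 × 426 = 2130
  H–Cl: 1 × 447 = 447
  Σ(formed) = 3268 kJ
ΔH = Σ(broken) − Σ(formed) = 3143 − 3268 = −125 kJ

ΔH ≈ −125 kJ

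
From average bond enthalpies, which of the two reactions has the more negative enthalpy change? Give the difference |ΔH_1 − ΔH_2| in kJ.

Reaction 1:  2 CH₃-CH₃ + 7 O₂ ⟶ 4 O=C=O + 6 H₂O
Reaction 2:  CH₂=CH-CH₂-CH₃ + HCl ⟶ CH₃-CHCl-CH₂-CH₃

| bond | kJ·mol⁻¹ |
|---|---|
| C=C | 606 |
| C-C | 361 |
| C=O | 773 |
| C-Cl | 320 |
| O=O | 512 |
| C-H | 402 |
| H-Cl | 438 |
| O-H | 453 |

Reaction 1, by 2451 kJ

Reaction 1:
  Bonds broken (reactants):
    C-C: 2 × 361 = 722
    C-H: 12 × 402 = 4824
    O=O: 7 × 512 = 3584
    Σ(broken) = 9130 kJ
  Bonds formed (products):
    C=O: 8 × 773 = 6184
    O-H: 12 × 453 = 5436
    Σ(formed) = 11620 kJ
  ΔH_1 = 9130 − 11620 = −2490 kJ
Reaction 2:
  Bonds broken (reactants):
    C-C: 2 × 361 = 722
    C-H: 8 × 402 = 3216
    C=C: 1 × 606 = 606
    H-Cl: 1 × 438 = 438
    Σ(broken) = 4982 kJ
  Bonds formed (products):
    C-C: 3 × 361 = 1083
    C-Cl: 1 × 320 = 320
    C-H: 9 × 402 = 3618
    Σ(formed) = 5021 kJ
  ΔH_2 = 4982 − 5021 = −39 kJ
ΔH_1 − ΔH_2 = −2451 kJ, so reaction 1 has the more negative ΔH; |ΔH_1 − ΔH_2| = 2451 kJ.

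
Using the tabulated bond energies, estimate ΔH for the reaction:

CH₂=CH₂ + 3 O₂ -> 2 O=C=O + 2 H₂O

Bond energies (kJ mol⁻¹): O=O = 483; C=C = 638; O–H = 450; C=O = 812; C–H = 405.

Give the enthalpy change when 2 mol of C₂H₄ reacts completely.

Bonds broken (reactants):
  C–H: 4 × 405 = 1620
  C=C: 1 × 638 = 638
  O=O: 3 × 483 = 1449
  Σ(broken) = 3707 kJ
Bonds formed (products):
  C=O: 4 × 812 = 3248
  O–H: 4 × 450 = 1800
  Σ(formed) = 5048 kJ
ΔH = Σ(broken) − Σ(formed) = 3707 − 5048 = −1341 kJ
For 2× the reaction as written: 2 × (−1341) = −2682 kJ

ΔH = −2682 kJ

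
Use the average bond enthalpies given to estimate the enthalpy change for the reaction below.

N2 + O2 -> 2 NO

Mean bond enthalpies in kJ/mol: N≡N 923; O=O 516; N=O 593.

ΔH ≈ +253 kJ

Bonds broken (reactants):
  N≡N: 1 × 923 = 923
  O=O: 1 × 516 = 516
  Σ(broken) = 1439 kJ
Bonds formed (products):
  N=O: 2 × 593 = 1186
  Σ(formed) = 1186 kJ
ΔH = Σ(broken) − Σ(formed) = 1439 − 1186 = +253 kJ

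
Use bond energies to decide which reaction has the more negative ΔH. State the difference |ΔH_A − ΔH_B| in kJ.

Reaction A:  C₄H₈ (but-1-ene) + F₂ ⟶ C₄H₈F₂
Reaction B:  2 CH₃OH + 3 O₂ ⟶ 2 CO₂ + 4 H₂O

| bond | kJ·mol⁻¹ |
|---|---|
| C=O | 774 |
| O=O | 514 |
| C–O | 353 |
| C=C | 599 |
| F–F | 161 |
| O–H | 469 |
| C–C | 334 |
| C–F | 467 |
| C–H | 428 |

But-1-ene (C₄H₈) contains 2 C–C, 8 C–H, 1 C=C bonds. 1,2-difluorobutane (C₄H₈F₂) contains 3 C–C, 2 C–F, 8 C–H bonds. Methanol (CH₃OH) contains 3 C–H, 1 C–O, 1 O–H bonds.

Reaction A:
  Bonds broken (reactants):
    C–C: 2 × 334 = 668
    C–H: 8 × 428 = 3424
    C=C: 1 × 599 = 599
    F–F: 1 × 161 = 161
    Σ(broken) = 4852 kJ
  Bonds formed (products):
    C–C: 3 × 334 = 1002
    C–F: 2 × 467 = 934
    C–H: 8 × 428 = 3424
    Σ(formed) = 5360 kJ
  ΔH_A = 4852 − 5360 = −508 kJ
Reaction B:
  Bonds broken (reactants):
    C–H: 6 × 428 = 2568
    C–O: 2 × 353 = 706
    O–H: 2 × 469 = 938
    O=O: 3 × 514 = 1542
    Σ(broken) = 5754 kJ
  Bonds formed (products):
    C=O: 4 × 774 = 3096
    O–H: 8 × 469 = 3752
    Σ(formed) = 6848 kJ
  ΔH_B = 5754 − 6848 = −1094 kJ
ΔH_A − ΔH_B = +586 kJ, so reaction B has the more negative ΔH; |ΔH_A − ΔH_B| = 586 kJ.

Reaction B, by 586 kJ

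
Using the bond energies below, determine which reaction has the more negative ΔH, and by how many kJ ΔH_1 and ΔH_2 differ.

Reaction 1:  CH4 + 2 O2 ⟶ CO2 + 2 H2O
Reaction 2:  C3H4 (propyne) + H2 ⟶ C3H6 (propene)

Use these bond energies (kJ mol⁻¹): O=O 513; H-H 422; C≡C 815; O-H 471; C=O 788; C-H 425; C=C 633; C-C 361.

Reaction 1:
  Bonds broken (reactants):
    C-H: 4 × 425 = 1700
    O=O: 2 × 513 = 1026
    Σ(broken) = 2726 kJ
  Bonds formed (products):
    C=O: 2 × 788 = 1576
    O-H: 4 × 471 = 1884
    Σ(formed) = 3460 kJ
  ΔH_1 = 2726 − 3460 = −734 kJ
Reaction 2:
  Bonds broken (reactants):
    C≡C: 1 × 815 = 815
    C-C: 1 × 361 = 361
    C-H: 4 × 425 = 1700
    H-H: 1 × 422 = 422
    Σ(broken) = 3298 kJ
  Bonds formed (products):
    C-C: 1 × 361 = 361
    C-H: 6 × 425 = 2550
    C=C: 1 × 633 = 633
    Σ(formed) = 3544 kJ
  ΔH_2 = 3298 − 3544 = −246 kJ
ΔH_1 − ΔH_2 = −488 kJ, so reaction 1 has the more negative ΔH; |ΔH_1 − ΔH_2| = 488 kJ.

Reaction 1, by 488 kJ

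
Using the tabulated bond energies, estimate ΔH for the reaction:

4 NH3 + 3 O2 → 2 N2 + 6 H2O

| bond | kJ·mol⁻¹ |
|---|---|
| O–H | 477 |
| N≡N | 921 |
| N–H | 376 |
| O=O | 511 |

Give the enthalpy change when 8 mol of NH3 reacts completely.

Bonds broken (reactants):
  N–H: 12 × 376 = 4512
  O=O: 3 × 511 = 1533
  Σ(broken) = 6045 kJ
Bonds formed (products):
  N≡N: 2 × 921 = 1842
  O–H: 12 × 477 = 5724
  Σ(formed) = 7566 kJ
ΔH = Σ(broken) − Σ(formed) = 6045 − 7566 = −1521 kJ
For 2× the reaction as written: 2 × (−1521) = −3042 kJ

ΔH = −3042 kJ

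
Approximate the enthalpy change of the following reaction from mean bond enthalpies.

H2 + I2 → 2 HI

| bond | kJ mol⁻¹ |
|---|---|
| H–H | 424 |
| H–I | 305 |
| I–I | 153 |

Bonds broken (reactants):
  H–H: 1 × 424 = 424
  I–I: 1 × 153 = 153
  Σ(broken) = 577 kJ
Bonds formed (products):
  H–I: 2 × 305 = 610
  Σ(formed) = 610 kJ
ΔH = Σ(broken) − Σ(formed) = 577 − 610 = −33 kJ

ΔH ≈ −33 kJ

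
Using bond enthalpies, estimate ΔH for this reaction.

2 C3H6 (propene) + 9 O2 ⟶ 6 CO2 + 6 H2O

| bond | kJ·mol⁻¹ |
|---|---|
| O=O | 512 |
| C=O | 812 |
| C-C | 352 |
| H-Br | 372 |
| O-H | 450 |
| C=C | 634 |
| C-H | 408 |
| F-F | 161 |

Bonds broken (reactants):
  C-C: 2 × 352 = 704
  C-H: 12 × 408 = 4896
  C=C: 2 × 634 = 1268
  O=O: 9 × 512 = 4608
  Σ(broken) = 11476 kJ
Bonds formed (products):
  C=O: 12 × 812 = 9744
  O-H: 12 × 450 = 5400
  Σ(formed) = 15144 kJ
ΔH = Σ(broken) − Σ(formed) = 11476 − 15144 = −3668 kJ

ΔH ≈ −3668 kJ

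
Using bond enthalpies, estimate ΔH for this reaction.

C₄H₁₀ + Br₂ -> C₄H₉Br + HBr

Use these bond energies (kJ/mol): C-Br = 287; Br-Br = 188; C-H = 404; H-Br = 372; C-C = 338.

ΔH ≈ −67 kJ

Bonds broken (reactants):
  Br-Br: 1 × 188 = 188
  C-C: 3 × 338 = 1014
  C-H: 10 × 404 = 4040
  Σ(broken) = 5242 kJ
Bonds formed (products):
  C-Br: 1 × 287 = 287
  C-C: 3 × 338 = 1014
  C-H: 9 × 404 = 3636
  H-Br: 1 × 372 = 372
  Σ(formed) = 5309 kJ
ΔH = Σ(broken) − Σ(formed) = 5242 − 5309 = −67 kJ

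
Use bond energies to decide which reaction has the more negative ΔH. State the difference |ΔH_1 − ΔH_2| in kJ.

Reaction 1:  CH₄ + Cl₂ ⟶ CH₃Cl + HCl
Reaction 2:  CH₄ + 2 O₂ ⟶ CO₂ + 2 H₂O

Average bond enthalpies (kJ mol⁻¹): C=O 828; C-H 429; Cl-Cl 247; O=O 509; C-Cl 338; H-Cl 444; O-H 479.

Reaction 1:
  Bonds broken (reactants):
    C-H: 4 × 429 = 1716
    Cl-Cl: 1 × 247 = 247
    Σ(broken) = 1963 kJ
  Bonds formed (products):
    C-Cl: 1 × 338 = 338
    C-H: 3 × 429 = 1287
    H-Cl: 1 × 444 = 444
    Σ(formed) = 2069 kJ
  ΔH_1 = 1963 − 2069 = −106 kJ
Reaction 2:
  Bonds broken (reactants):
    C-H: 4 × 429 = 1716
    O=O: 2 × 509 = 1018
    Σ(broken) = 2734 kJ
  Bonds formed (products):
    C=O: 2 × 828 = 1656
    O-H: 4 × 479 = 1916
    Σ(formed) = 3572 kJ
  ΔH_2 = 2734 − 3572 = −838 kJ
ΔH_1 − ΔH_2 = +732 kJ, so reaction 2 has the more negative ΔH; |ΔH_1 − ΔH_2| = 732 kJ.

Reaction 2, by 732 kJ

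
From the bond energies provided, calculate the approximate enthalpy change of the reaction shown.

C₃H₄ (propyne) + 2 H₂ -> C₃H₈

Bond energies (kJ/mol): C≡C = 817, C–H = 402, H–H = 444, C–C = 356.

Bonds broken (reactants):
  C≡C: 1 × 817 = 817
  C–C: 1 × 356 = 356
  C–H: 4 × 402 = 1608
  H–H: 2 × 444 = 888
  Σ(broken) = 3669 kJ
Bonds formed (products):
  C–C: 2 × 356 = 712
  C–H: 8 × 402 = 3216
  Σ(formed) = 3928 kJ
ΔH = Σ(broken) − Σ(formed) = 3669 − 3928 = −259 kJ

ΔH ≈ −259 kJ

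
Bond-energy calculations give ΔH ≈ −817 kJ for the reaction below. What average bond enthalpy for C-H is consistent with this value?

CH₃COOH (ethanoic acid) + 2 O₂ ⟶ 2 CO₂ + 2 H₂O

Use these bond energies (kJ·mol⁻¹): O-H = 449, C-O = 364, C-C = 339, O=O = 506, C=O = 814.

D(C-H) ≈ 419 kJ/mol

Let D be the C-H bond energy.
Σ(broken) = 1×339 + 3×D + 1×364 + 1×814 + 1×449 + 2×506 = 2978 + 3D
Σ(formed) = 4×814 + 4×449 = 5052
ΔH = Σ(broken) − Σ(formed) = (2978 + 3D) − (5052) = −2074 + 3D
Setting this equal to −817 kJ gives 3D = 1257, so D = 419 kJ/mol.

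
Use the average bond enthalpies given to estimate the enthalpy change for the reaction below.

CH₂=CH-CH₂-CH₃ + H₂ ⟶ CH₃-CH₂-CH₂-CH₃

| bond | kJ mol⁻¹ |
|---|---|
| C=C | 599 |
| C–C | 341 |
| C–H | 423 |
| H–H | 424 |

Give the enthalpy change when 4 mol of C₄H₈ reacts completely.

Bonds broken (reactants):
  C–C: 2 × 341 = 682
  C–H: 8 × 423 = 3384
  C=C: 1 × 599 = 599
  H–H: 1 × 424 = 424
  Σ(broken) = 5089 kJ
Bonds formed (products):
  C–C: 3 × 341 = 1023
  C–H: 10 × 423 = 4230
  Σ(formed) = 5253 kJ
ΔH = Σ(broken) − Σ(formed) = 5089 − 5253 = −164 kJ
For 4× the reaction as written: 4 × (−164) = −656 kJ

ΔH = −656 kJ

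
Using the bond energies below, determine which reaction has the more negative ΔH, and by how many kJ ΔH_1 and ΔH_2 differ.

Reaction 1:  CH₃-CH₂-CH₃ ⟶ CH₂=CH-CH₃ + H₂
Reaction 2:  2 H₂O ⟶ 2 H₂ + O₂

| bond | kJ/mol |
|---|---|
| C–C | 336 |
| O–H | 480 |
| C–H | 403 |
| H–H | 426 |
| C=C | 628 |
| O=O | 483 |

Reaction 1, by 497 kJ

Reaction 1:
  Bonds broken (reactants):
    C–C: 2 × 336 = 672
    C–H: 8 × 403 = 3224
    Σ(broken) = 3896 kJ
  Bonds formed (products):
    C–C: 1 × 336 = 336
    C–H: 6 × 403 = 2418
    C=C: 1 × 628 = 628
    H–H: 1 × 426 = 426
    Σ(formed) = 3808 kJ
  ΔH_1 = 3896 − 3808 = +88 kJ
Reaction 2:
  Bonds broken (reactants):
    O–H: 4 × 480 = 1920
    Σ(broken) = 1920 kJ
  Bonds formed (products):
    H–H: 2 × 426 = 852
    O=O: 1 × 483 = 483
    Σ(formed) = 1335 kJ
  ΔH_2 = 1920 − 1335 = +585 kJ
ΔH_1 − ΔH_2 = −497 kJ, so reaction 1 has the more negative ΔH; |ΔH_1 − ΔH_2| = 497 kJ.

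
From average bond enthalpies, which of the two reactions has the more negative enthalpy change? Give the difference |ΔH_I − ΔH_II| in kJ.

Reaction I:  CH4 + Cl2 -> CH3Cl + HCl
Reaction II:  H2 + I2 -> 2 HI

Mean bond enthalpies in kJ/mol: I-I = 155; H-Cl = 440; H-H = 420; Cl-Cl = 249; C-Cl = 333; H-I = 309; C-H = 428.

Reaction I:
  Bonds broken (reactants):
    C-H: 4 × 428 = 1712
    Cl-Cl: 1 × 249 = 249
    Σ(broken) = 1961 kJ
  Bonds formed (products):
    C-Cl: 1 × 333 = 333
    C-H: 3 × 428 = 1284
    H-Cl: 1 × 440 = 440
    Σ(formed) = 2057 kJ
  ΔH_I = 1961 − 2057 = −96 kJ
Reaction II:
  Bonds broken (reactants):
    H-H: 1 × 420 = 420
    I-I: 1 × 155 = 155
    Σ(broken) = 575 kJ
  Bonds formed (products):
    H-I: 2 × 309 = 618
    Σ(formed) = 618 kJ
  ΔH_II = 575 − 618 = −43 kJ
ΔH_I − ΔH_II = −53 kJ, so reaction I has the more negative ΔH; |ΔH_I − ΔH_II| = 53 kJ.

Reaction I, by 53 kJ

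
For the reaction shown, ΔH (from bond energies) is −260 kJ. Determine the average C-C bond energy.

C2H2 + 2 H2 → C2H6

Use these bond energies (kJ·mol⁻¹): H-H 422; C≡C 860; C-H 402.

D(C-C) ≈ 356 kJ/mol

Let D be the C-C bond energy.
Σ(broken) = 1×860 + 2×402 + 2×422 = 2508
Σ(formed) = 1×D + 6×402 = 2412 + D
ΔH = Σ(broken) − Σ(formed) = (2508) − (2412 + D) = +96 − D
Setting this equal to −260 kJ gives D = 356 kJ/mol.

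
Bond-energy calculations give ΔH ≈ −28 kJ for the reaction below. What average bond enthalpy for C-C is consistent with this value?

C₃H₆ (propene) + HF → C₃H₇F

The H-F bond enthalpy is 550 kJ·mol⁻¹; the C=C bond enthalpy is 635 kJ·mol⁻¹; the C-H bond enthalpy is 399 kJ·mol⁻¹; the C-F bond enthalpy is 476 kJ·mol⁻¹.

D(C-C) ≈ 338 kJ/mol

Let D be the C-C bond energy.
Σ(broken) = 1×D + 6×399 + 1×635 + 1×550 = 3579 + D
Σ(formed) = 2×D + 1×476 + 7×399 = 3269 + 2D
ΔH = Σ(broken) − Σ(formed) = (3579 + D) − (3269 + 2D) = +310 − D
Setting this equal to −28 kJ gives D = 338 kJ/mol.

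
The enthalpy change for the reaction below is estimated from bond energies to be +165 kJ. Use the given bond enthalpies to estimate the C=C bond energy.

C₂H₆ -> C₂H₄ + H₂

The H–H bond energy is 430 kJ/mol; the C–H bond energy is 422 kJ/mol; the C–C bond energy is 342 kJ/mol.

D(C=C) ≈ 591 kJ/mol

Let D be the C=C bond energy.
Σ(broken) = 1×342 + 6×422 = 2874
Σ(formed) = 4×422 + 1×D + 1×430 = 2118 + D
ΔH = Σ(broken) − Σ(formed) = (2874) − (2118 + D) = +756 − D
Setting this equal to +165 kJ gives D = 591 kJ/mol.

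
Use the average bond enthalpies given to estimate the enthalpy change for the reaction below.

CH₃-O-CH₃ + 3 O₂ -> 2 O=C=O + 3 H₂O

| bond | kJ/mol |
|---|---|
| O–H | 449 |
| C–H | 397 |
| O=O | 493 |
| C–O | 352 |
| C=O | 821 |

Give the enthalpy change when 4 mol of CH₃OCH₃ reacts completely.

ΔH = −5652 kJ

Bonds broken (reactants):
  C–H: 6 × 397 = 2382
  C–O: 2 × 352 = 704
  O=O: 3 × 493 = 1479
  Σ(broken) = 4565 kJ
Bonds formed (products):
  C=O: 4 × 821 = 3284
  O–H: 6 × 449 = 2694
  Σ(formed) = 5978 kJ
ΔH = Σ(broken) − Σ(formed) = 4565 − 5978 = −1413 kJ
For 4× the reaction as written: 4 × (−1413) = −5652 kJ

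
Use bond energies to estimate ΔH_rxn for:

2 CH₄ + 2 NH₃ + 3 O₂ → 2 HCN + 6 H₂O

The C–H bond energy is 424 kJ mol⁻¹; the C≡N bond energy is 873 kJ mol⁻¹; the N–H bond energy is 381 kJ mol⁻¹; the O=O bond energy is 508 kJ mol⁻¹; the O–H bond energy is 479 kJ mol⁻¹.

Bonds broken (reactants):
  C–H: 8 × 424 = 3392
  N–H: 6 × 381 = 2286
  O=O: 3 × 508 = 1524
  Σ(broken) = 7202 kJ
Bonds formed (products):
  C≡N: 2 × 873 = 1746
  C–H: 2 × 424 = 848
  O–H: 12 × 479 = 5748
  Σ(formed) = 8342 kJ
ΔH = Σ(broken) − Σ(formed) = 7202 − 8342 = −1140 kJ

ΔH ≈ −1140 kJ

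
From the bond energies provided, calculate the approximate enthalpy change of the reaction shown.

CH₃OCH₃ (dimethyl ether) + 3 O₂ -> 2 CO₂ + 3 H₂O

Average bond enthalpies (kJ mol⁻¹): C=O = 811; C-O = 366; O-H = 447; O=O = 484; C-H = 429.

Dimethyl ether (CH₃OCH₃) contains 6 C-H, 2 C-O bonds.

Bonds broken (reactants):
  C-H: 6 × 429 = 2574
  C-O: 2 × 366 = 732
  O=O: 3 × 484 = 1452
  Σ(broken) = 4758 kJ
Bonds formed (products):
  C=O: 4 × 811 = 3244
  O-H: 6 × 447 = 2682
  Σ(formed) = 5926 kJ
ΔH = Σ(broken) − Σ(formed) = 4758 − 5926 = −1168 kJ

ΔH ≈ −1168 kJ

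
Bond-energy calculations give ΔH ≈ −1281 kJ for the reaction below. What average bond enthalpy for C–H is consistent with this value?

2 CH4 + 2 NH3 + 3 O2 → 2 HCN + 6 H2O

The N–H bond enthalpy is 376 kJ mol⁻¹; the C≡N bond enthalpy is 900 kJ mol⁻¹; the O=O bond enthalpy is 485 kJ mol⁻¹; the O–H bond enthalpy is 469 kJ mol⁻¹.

Let D be the C–H bond energy.
Σ(broken) = 8×D + 6×376 + 3×485 = 3711 + 8D
Σ(formed) = 2×900 + 2×D + 12×469 = 7428 + 2D
ΔH = Σ(broken) − Σ(formed) = (3711 + 8D) − (7428 + 2D) = −3717 + 6D
Setting this equal to −1281 kJ gives 6D = 2436, so D = 406 kJ/mol.

D(C–H) ≈ 406 kJ/mol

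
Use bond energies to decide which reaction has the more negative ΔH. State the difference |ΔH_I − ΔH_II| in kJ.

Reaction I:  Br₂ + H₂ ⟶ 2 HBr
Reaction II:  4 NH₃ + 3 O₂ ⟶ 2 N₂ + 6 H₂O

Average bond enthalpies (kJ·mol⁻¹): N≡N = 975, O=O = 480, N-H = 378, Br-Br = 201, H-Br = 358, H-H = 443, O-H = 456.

Reaction I:
  Bonds broken (reactants):
    Br-Br: 1 × 201 = 201
    H-H: 1 × 443 = 443
    Σ(broken) = 644 kJ
  Bonds formed (products):
    H-Br: 2 × 358 = 716
    Σ(formed) = 716 kJ
  ΔH_I = 644 − 716 = −72 kJ
Reaction II:
  Bonds broken (reactants):
    N-H: 12 × 378 = 4536
    O=O: 3 × 480 = 1440
    Σ(broken) = 5976 kJ
  Bonds formed (products):
    N≡N: 2 × 975 = 1950
    O-H: 12 × 456 = 5472
    Σ(formed) = 7422 kJ
  ΔH_II = 5976 − 7422 = −1446 kJ
ΔH_I − ΔH_II = +1374 kJ, so reaction II has the more negative ΔH; |ΔH_I − ΔH_II| = 1374 kJ.

Reaction II, by 1374 kJ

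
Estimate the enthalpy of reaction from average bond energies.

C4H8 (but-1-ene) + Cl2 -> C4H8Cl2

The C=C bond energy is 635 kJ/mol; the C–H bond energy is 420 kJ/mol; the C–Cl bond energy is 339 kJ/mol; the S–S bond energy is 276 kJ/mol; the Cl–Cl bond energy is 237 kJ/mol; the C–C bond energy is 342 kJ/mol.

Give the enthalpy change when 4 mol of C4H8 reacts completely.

Bonds broken (reactants):
  C–C: 2 × 342 = 684
  C–H: 8 × 420 = 3360
  C=C: 1 × 635 = 635
  Cl–Cl: 1 × 237 = 237
  Σ(broken) = 4916 kJ
Bonds formed (products):
  C–C: 3 × 342 = 1026
  C–Cl: 2 × 339 = 678
  C–H: 8 × 420 = 3360
  Σ(formed) = 5064 kJ
ΔH = Σ(broken) − Σ(formed) = 4916 − 5064 = −148 kJ
For 4× the reaction as written: 4 × (−148) = −592 kJ

ΔH = −592 kJ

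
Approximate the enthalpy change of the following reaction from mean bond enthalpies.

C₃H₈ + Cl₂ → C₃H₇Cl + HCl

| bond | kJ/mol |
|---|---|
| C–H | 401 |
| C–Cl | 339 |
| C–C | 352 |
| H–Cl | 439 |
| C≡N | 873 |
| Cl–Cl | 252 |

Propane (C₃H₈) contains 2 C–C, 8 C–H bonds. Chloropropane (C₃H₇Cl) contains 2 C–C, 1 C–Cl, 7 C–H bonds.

Bonds broken (reactants):
  C–C: 2 × 352 = 704
  C–H: 8 × 401 = 3208
  Cl–Cl: 1 × 252 = 252
  Σ(broken) = 4164 kJ
Bonds formed (products):
  C–C: 2 × 352 = 704
  C–Cl: 1 × 339 = 339
  C–H: 7 × 401 = 2807
  H–Cl: 1 × 439 = 439
  Σ(formed) = 4289 kJ
ΔH = Σ(broken) − Σ(formed) = 4164 − 4289 = −125 kJ

ΔH ≈ −125 kJ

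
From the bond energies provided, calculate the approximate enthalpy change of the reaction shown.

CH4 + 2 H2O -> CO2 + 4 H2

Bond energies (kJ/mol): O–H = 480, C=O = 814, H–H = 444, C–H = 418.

ΔH ≈ +188 kJ

Bonds broken (reactants):
  C–H: 4 × 418 = 1672
  O–H: 4 × 480 = 1920
  Σ(broken) = 3592 kJ
Bonds formed (products):
  C=O: 2 × 814 = 1628
  H–H: 4 × 444 = 1776
  Σ(formed) = 3404 kJ
ΔH = Σ(broken) − Σ(formed) = 3592 − 3404 = +188 kJ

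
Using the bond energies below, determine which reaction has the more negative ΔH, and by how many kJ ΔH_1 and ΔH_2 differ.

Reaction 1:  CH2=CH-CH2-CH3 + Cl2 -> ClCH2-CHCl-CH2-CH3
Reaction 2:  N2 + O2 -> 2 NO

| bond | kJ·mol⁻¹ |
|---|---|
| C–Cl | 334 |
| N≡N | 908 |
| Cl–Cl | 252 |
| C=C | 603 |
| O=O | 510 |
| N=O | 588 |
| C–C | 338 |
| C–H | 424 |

Reaction 1:
  Bonds broken (reactants):
    C–C: 2 × 338 = 676
    C–H: 8 × 424 = 3392
    C=C: 1 × 603 = 603
    Cl–Cl: 1 × 252 = 252
    Σ(broken) = 4923 kJ
  Bonds formed (products):
    C–C: 3 × 338 = 1014
    C–Cl: 2 × 334 = 668
    C–H: 8 × 424 = 3392
    Σ(formed) = 5074 kJ
  ΔH_1 = 4923 − 5074 = −151 kJ
Reaction 2:
  Bonds broken (reactants):
    N≡N: 1 × 908 = 908
    O=O: 1 × 510 = 510
    Σ(broken) = 1418 kJ
  Bonds formed (products):
    N=O: 2 × 588 = 1176
    Σ(formed) = 1176 kJ
  ΔH_2 = 1418 − 1176 = +242 kJ
ΔH_1 − ΔH_2 = −393 kJ, so reaction 1 has the more negative ΔH; |ΔH_1 − ΔH_2| = 393 kJ.

Reaction 1, by 393 kJ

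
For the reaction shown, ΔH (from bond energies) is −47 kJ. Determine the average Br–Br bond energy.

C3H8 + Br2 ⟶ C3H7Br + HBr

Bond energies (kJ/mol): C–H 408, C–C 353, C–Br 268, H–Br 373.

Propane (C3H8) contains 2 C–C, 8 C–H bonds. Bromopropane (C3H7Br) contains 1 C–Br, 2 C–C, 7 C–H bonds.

D(Br–Br) ≈ 186 kJ/mol

Let D be the Br–Br bond energy.
Σ(broken) = 1×D + 2×353 + 8×408 = 3970 + D
Σ(formed) = 1×268 + 2×353 + 7×408 + 1×373 = 4203
ΔH = Σ(broken) − Σ(formed) = (3970 + D) − (4203) = −233 + D
Setting this equal to −47 kJ gives D = 186 kJ/mol.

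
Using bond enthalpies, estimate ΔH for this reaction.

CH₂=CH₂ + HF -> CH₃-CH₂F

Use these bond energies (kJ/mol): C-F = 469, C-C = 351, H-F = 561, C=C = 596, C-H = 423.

Bonds broken (reactants):
  C-H: 4 × 423 = 1692
  C=C: 1 × 596 = 596
  H-F: 1 × 561 = 561
  Σ(broken) = 2849 kJ
Bonds formed (products):
  C-C: 1 × 351 = 351
  C-F: 1 × 469 = 469
  C-H: 5 × 423 = 2115
  Σ(formed) = 2935 kJ
ΔH = Σ(broken) − Σ(formed) = 2849 − 2935 = −86 kJ

ΔH ≈ −86 kJ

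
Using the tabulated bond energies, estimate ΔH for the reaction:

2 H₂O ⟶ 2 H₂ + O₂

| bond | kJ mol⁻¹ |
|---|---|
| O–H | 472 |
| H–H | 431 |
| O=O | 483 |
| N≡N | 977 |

Bonds broken (reactants):
  O–H: 4 × 472 = 1888
  Σ(broken) = 1888 kJ
Bonds formed (products):
  H–H: 2 × 431 = 862
  O=O: 1 × 483 = 483
  Σ(formed) = 1345 kJ
ΔH = Σ(broken) − Σ(formed) = 1888 − 1345 = +543 kJ

ΔH ≈ +543 kJ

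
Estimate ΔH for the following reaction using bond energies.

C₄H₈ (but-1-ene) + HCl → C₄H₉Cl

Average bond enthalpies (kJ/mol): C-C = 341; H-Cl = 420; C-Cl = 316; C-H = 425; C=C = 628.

ΔH ≈ −34 kJ

Bonds broken (reactants):
  C-C: 2 × 341 = 682
  C-H: 8 × 425 = 3400
  C=C: 1 × 628 = 628
  H-Cl: 1 × 420 = 420
  Σ(broken) = 5130 kJ
Bonds formed (products):
  C-C: 3 × 341 = 1023
  C-Cl: 1 × 316 = 316
  C-H: 9 × 425 = 3825
  Σ(formed) = 5164 kJ
ΔH = Σ(broken) − Σ(formed) = 5130 − 5164 = −34 kJ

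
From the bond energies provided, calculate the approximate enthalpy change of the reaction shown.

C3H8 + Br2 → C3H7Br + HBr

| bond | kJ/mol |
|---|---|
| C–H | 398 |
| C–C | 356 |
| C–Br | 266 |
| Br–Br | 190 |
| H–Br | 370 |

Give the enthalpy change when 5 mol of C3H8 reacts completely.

Bonds broken (reactants):
  Br–Br: 1 × 190 = 190
  C–C: 2 × 356 = 712
  C–H: 8 × 398 = 3184
  Σ(broken) = 4086 kJ
Bonds formed (products):
  C–Br: 1 × 266 = 266
  C–C: 2 × 356 = 712
  C–H: 7 × 398 = 2786
  H–Br: 1 × 370 = 370
  Σ(formed) = 4134 kJ
ΔH = Σ(broken) − Σ(formed) = 4086 − 4134 = −48 kJ
For 5× the reaction as written: 5 × (−48) = −240 kJ

ΔH = −240 kJ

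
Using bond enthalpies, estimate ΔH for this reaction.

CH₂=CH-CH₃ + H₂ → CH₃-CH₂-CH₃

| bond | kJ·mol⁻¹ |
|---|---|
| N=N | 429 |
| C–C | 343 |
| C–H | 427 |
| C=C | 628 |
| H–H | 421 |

Bonds broken (reactants):
  C–C: 1 × 343 = 343
  C–H: 6 × 427 = 2562
  C=C: 1 × 628 = 628
  H–H: 1 × 421 = 421
  Σ(broken) = 3954 kJ
Bonds formed (products):
  C–C: 2 × 343 = 686
  C–H: 8 × 427 = 3416
  Σ(formed) = 4102 kJ
ΔH = Σ(broken) − Σ(formed) = 3954 − 4102 = −148 kJ

ΔH ≈ −148 kJ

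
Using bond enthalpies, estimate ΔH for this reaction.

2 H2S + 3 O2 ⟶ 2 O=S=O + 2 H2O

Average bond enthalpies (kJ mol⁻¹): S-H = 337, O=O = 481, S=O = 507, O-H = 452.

ΔH ≈ −1045 kJ

Bonds broken (reactants):
  O=O: 3 × 481 = 1443
  S-H: 4 × 337 = 1348
  Σ(broken) = 2791 kJ
Bonds formed (products):
  O-H: 4 × 452 = 1808
  S=O: 4 × 507 = 2028
  Σ(formed) = 3836 kJ
ΔH = Σ(broken) − Σ(formed) = 2791 − 3836 = −1045 kJ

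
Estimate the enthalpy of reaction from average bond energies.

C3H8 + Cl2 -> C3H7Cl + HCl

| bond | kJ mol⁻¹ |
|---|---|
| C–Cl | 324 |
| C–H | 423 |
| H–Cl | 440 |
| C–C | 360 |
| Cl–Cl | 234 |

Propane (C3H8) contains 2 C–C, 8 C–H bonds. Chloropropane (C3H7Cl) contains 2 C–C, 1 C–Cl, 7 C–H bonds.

ΔH ≈ −107 kJ

Bonds broken (reactants):
  C–C: 2 × 360 = 720
  C–H: 8 × 423 = 3384
  Cl–Cl: 1 × 234 = 234
  Σ(broken) = 4338 kJ
Bonds formed (products):
  C–C: 2 × 360 = 720
  C–Cl: 1 × 324 = 324
  C–H: 7 × 423 = 2961
  H–Cl: 1 × 440 = 440
  Σ(formed) = 4445 kJ
ΔH = Σ(broken) − Σ(formed) = 4338 − 4445 = −107 kJ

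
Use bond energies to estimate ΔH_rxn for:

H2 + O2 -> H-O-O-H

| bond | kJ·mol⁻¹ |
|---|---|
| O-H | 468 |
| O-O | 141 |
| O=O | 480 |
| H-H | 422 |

ΔH ≈ −175 kJ

Bonds broken (reactants):
  H-H: 1 × 422 = 422
  O=O: 1 × 480 = 480
  Σ(broken) = 902 kJ
Bonds formed (products):
  O-H: 2 × 468 = 936
  O-O: 1 × 141 = 141
  Σ(formed) = 1077 kJ
ΔH = Σ(broken) − Σ(formed) = 902 − 1077 = −175 kJ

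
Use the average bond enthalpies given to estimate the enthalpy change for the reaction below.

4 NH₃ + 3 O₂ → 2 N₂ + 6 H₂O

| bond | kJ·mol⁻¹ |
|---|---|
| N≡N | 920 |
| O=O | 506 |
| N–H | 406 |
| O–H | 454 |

ΔH ≈ −898 kJ

Bonds broken (reactants):
  N–H: 12 × 406 = 4872
  O=O: 3 × 506 = 1518
  Σ(broken) = 6390 kJ
Bonds formed (products):
  N≡N: 2 × 920 = 1840
  O–H: 12 × 454 = 5448
  Σ(formed) = 7288 kJ
ΔH = Σ(broken) − Σ(formed) = 6390 − 7288 = −898 kJ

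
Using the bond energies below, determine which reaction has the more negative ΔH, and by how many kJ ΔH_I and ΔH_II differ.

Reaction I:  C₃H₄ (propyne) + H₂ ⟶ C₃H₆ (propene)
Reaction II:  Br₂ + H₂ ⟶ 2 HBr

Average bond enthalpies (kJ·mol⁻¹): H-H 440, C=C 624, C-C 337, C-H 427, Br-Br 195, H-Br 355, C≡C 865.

Reaction I, by 98 kJ

Reaction I:
  Bonds broken (reactants):
    C≡C: 1 × 865 = 865
    C-C: 1 × 337 = 337
    C-H: 4 × 427 = 1708
    H-H: 1 × 440 = 440
    Σ(broken) = 3350 kJ
  Bonds formed (products):
    C-C: 1 × 337 = 337
    C-H: 6 × 427 = 2562
    C=C: 1 × 624 = 624
    Σ(formed) = 3523 kJ
  ΔH_I = 3350 − 3523 = −173 kJ
Reaction II:
  Bonds broken (reactants):
    Br-Br: 1 × 195 = 195
    H-H: 1 × 440 = 440
    Σ(broken) = 635 kJ
  Bonds formed (products):
    H-Br: 2 × 355 = 710
    Σ(formed) = 710 kJ
  ΔH_II = 635 − 710 = −75 kJ
ΔH_I − ΔH_II = −98 kJ, so reaction I has the more negative ΔH; |ΔH_I − ΔH_II| = 98 kJ.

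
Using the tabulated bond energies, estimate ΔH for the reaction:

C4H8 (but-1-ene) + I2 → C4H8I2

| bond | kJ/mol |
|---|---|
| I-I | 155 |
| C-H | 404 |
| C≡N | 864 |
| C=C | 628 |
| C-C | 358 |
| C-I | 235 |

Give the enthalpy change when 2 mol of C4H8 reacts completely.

Bonds broken (reactants):
  C-C: 2 × 358 = 716
  C-H: 8 × 404 = 3232
  C=C: 1 × 628 = 628
  I-I: 1 × 155 = 155
  Σ(broken) = 4731 kJ
Bonds formed (products):
  C-C: 3 × 358 = 1074
  C-H: 8 × 404 = 3232
  C-I: 2 × 235 = 470
  Σ(formed) = 4776 kJ
ΔH = Σ(broken) − Σ(formed) = 4731 − 4776 = −45 kJ
For 2× the reaction as written: 2 × (−45) = −90 kJ

ΔH = −90 kJ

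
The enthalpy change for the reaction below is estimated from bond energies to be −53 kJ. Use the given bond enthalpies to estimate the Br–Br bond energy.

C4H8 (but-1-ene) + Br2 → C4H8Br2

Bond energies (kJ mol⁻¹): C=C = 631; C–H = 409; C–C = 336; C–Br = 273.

Let D be the Br–Br bond energy.
Σ(broken) = 1×D + 2×336 + 8×409 + 1×631 = 4575 + D
Σ(formed) = 2×273 + 3×336 + 8×409 = 4826
ΔH = Σ(broken) − Σ(formed) = (4575 + D) − (4826) = −251 + D
Setting this equal to −53 kJ gives D = 198 kJ/mol.

D(Br–Br) ≈ 198 kJ/mol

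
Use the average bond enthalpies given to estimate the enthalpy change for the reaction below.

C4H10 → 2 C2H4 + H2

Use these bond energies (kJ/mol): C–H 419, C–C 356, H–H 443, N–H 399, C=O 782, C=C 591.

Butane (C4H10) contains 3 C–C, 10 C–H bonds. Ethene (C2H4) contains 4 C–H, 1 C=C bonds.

Bonds broken (reactants):
  C–C: 3 × 356 = 1068
  C–H: 10 × 419 = 4190
  Σ(broken) = 5258 kJ
Bonds formed (products):
  C–H: 8 × 419 = 3352
  C=C: 2 × 591 = 1182
  H–H: 1 × 443 = 443
  Σ(formed) = 4977 kJ
ΔH = Σ(broken) − Σ(formed) = 5258 − 4977 = +281 kJ

ΔH ≈ +281 kJ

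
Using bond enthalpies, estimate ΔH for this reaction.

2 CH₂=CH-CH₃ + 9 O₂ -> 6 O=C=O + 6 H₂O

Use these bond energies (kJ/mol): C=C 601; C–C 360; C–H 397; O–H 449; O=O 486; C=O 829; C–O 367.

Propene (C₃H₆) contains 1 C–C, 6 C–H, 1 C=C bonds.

ΔH ≈ −4276 kJ

Bonds broken (reactants):
  C–C: 2 × 360 = 720
  C–H: 12 × 397 = 4764
  C=C: 2 × 601 = 1202
  O=O: 9 × 486 = 4374
  Σ(broken) = 11060 kJ
Bonds formed (products):
  C=O: 12 × 829 = 9948
  O–H: 12 × 449 = 5388
  Σ(formed) = 15336 kJ
ΔH = Σ(broken) − Σ(formed) = 11060 − 15336 = −4276 kJ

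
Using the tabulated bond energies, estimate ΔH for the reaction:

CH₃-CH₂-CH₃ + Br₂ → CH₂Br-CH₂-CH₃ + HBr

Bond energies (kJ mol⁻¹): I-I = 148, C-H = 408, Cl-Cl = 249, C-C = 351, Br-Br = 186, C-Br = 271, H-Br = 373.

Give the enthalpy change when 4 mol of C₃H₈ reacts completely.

ΔH = −200 kJ

Bonds broken (reactants):
  Br-Br: 1 × 186 = 186
  C-C: 2 × 351 = 702
  C-H: 8 × 408 = 3264
  Σ(broken) = 4152 kJ
Bonds formed (products):
  C-Br: 1 × 271 = 271
  C-C: 2 × 351 = 702
  C-H: 7 × 408 = 2856
  H-Br: 1 × 373 = 373
  Σ(formed) = 4202 kJ
ΔH = Σ(broken) − Σ(formed) = 4152 − 4202 = −50 kJ
For 4× the reaction as written: 4 × (−50) = −200 kJ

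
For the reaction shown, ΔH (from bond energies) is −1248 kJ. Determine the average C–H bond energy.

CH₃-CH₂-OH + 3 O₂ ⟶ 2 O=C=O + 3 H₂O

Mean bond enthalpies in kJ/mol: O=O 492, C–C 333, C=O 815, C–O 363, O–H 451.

D(C–H) ≈ 419 kJ/mol

Let D be the C–H bond energy.
Σ(broken) = 1×333 + 5×D + 1×363 + 1×451 + 3×492 = 2623 + 5D
Σ(formed) = 4×815 + 6×451 = 5966
ΔH = Σ(broken) − Σ(formed) = (2623 + 5D) − (5966) = −3343 + 5D
Setting this equal to −1248 kJ gives 5D = 2095, so D = 419 kJ/mol.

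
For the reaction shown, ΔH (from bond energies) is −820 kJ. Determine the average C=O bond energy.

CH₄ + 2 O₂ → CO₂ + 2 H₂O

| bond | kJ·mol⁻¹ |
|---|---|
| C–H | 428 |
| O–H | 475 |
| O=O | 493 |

D(C=O) ≈ 809 kJ/mol

Let D be the C=O bond energy.
Σ(broken) = 4×428 + 2×493 = 2698
Σ(formed) = 2×D + 4×475 = 1900 + 2D
ΔH = Σ(broken) − Σ(formed) = (2698) − (1900 + 2D) = +798 − 2D
Setting this equal to −820 kJ gives 2D = 1618, so D = 809 kJ/mol.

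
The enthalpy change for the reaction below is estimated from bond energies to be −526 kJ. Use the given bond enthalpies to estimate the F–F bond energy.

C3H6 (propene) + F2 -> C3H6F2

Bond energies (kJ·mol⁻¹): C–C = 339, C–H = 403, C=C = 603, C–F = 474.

Let D be the F–F bond energy.
Σ(broken) = 1×339 + 6×403 + 1×603 + 1×D = 3360 + D
Σ(formed) = 2×339 + 2×474 + 6×403 = 4044
ΔH = Σ(broken) − Σ(formed) = (3360 + D) − (4044) = −684 + D
Setting this equal to −526 kJ gives D = 158 kJ/mol.

D(F–F) ≈ 158 kJ/mol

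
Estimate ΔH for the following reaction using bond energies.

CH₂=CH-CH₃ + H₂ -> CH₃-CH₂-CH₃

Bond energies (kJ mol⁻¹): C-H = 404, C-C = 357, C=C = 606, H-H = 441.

ΔH ≈ −118 kJ

Bonds broken (reactants):
  C-C: 1 × 357 = 357
  C-H: 6 × 404 = 2424
  C=C: 1 × 606 = 606
  H-H: 1 × 441 = 441
  Σ(broken) = 3828 kJ
Bonds formed (products):
  C-C: 2 × 357 = 714
  C-H: 8 × 404 = 3232
  Σ(formed) = 3946 kJ
ΔH = Σ(broken) − Σ(formed) = 3828 − 3946 = −118 kJ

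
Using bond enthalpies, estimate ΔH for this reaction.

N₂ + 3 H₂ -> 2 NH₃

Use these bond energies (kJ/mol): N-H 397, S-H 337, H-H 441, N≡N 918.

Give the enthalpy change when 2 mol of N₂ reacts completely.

ΔH = −282 kJ

Bonds broken (reactants):
  H-H: 3 × 441 = 1323
  N≡N: 1 × 918 = 918
  Σ(broken) = 2241 kJ
Bonds formed (products):
  N-H: 6 × 397 = 2382
  Σ(formed) = 2382 kJ
ΔH = Σ(broken) − Σ(formed) = 2241 − 2382 = −141 kJ
For 2× the reaction as written: 2 × (−141) = −282 kJ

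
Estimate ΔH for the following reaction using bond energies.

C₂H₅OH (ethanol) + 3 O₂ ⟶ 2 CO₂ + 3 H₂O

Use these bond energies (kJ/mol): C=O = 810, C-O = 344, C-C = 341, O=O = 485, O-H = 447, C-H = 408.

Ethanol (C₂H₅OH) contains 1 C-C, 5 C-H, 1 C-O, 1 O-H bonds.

Bonds broken (reactants):
  C-C: 1 × 341 = 341
  C-H: 5 × 408 = 2040
  C-O: 1 × 344 = 344
  O-H: 1 × 447 = 447
  O=O: 3 × 485 = 1455
  Σ(broken) = 4627 kJ
Bonds formed (products):
  C=O: 4 × 810 = 3240
  O-H: 6 × 447 = 2682
  Σ(formed) = 5922 kJ
ΔH = Σ(broken) − Σ(formed) = 4627 − 5922 = −1295 kJ

ΔH ≈ −1295 kJ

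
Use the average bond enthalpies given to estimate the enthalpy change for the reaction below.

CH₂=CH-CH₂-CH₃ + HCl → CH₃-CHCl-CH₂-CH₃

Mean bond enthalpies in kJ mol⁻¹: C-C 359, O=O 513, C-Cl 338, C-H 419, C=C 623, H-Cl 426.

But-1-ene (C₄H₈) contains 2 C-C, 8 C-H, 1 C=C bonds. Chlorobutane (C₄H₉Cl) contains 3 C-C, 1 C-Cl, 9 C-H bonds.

Bonds broken (reactants):
  C-C: 2 × 359 = 718
  C-H: 8 × 419 = 3352
  C=C: 1 × 623 = 623
  H-Cl: 1 × 426 = 426
  Σ(broken) = 5119 kJ
Bonds formed (products):
  C-C: 3 × 359 = 1077
  C-Cl: 1 × 338 = 338
  C-H: 9 × 419 = 3771
  Σ(formed) = 5186 kJ
ΔH = Σ(broken) − Σ(formed) = 5119 − 5186 = −67 kJ

ΔH ≈ −67 kJ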